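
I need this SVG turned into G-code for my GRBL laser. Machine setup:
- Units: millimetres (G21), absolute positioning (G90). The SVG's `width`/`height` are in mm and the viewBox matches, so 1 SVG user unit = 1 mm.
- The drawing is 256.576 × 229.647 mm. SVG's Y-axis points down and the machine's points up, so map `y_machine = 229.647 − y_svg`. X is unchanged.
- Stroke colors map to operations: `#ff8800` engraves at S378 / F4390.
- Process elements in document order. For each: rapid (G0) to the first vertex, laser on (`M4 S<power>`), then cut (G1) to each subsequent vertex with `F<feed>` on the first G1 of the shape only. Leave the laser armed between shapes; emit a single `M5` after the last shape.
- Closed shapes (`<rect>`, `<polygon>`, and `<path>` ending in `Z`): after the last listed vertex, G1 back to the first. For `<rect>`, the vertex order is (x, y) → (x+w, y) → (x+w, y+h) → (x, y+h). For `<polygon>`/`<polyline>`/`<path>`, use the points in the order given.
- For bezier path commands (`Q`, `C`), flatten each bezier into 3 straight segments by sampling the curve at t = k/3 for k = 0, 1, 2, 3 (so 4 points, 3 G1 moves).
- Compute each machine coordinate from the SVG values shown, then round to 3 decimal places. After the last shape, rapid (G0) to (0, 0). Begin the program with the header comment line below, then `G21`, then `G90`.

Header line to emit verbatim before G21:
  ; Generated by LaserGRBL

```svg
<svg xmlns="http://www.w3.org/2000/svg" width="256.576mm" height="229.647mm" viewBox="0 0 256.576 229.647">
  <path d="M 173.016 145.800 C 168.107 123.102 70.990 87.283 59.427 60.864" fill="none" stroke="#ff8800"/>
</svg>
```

; Generated by LaserGRBL
G21
G90
G0 X173.016 Y83.847
M4 S378
G1 X143.955 Y110.085 F4390
G1 X92.924 Y140.065
G1 X59.427 Y168.783
M5
G0 X0.000 Y0.000

1 u = 1 mm; y_m = 229.647 − y.

[1] `<path>` cubic bezier, #ff8800→engrave S378 F4390: (173.016,83.847) → (143.955,110.085) → (92.924,140.065) → (59.427,168.783)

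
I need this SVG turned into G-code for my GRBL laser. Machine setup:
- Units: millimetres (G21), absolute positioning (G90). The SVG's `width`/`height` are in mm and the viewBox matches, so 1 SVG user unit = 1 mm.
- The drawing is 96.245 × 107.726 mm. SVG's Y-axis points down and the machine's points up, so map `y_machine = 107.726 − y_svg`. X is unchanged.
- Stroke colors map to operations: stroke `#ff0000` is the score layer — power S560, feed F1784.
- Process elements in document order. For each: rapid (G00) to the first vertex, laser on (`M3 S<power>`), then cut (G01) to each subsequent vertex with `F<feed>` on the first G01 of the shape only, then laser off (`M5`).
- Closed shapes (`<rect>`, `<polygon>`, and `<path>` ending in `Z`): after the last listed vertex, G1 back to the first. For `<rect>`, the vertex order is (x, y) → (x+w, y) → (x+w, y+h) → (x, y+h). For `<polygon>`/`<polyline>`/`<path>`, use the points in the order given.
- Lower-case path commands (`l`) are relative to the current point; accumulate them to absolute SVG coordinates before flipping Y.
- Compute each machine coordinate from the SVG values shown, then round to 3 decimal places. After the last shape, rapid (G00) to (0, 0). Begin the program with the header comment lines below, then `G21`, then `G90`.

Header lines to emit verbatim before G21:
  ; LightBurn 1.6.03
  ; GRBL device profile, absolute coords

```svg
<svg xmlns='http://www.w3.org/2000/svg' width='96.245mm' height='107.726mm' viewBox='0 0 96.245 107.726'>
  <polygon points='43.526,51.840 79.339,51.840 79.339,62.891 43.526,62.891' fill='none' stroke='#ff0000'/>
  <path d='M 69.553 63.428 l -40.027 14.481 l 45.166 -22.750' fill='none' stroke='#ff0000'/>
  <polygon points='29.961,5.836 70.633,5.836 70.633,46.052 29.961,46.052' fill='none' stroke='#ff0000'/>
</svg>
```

Since the viewBox matches the mm dimensions, user units are millimetres directly. The only transform is the Y-flip y_m = 107.726 − y_svg.

Shape 1 is a rectangle drawn with `<polygon>`. Its stroke #ff0000 means score at S560, F1784. After flipping Y the toolpath is (43.526,55.886) → (79.339,55.886) → (79.339,44.835) → (43.526,44.835) → (43.526,55.886), returning to the start.

Shape 2 is a open polyline drawn with `<path>`. Its stroke #ff0000 means score at S560, F1784. After flipping Y the toolpath is (69.553,44.298) → (29.526,29.817) → (74.692,52.567).

Shape 3 is a rectangle drawn with `<polygon>`. Its stroke #ff0000 means score at S560, F1784. After flipping Y the toolpath is (29.961,101.890) → (70.633,101.890) → (70.633,61.674) → (29.961,61.674) → (29.961,101.890), returning to the start.

; LightBurn 1.6.03
; GRBL device profile, absolute coords
G21
G90
G00 X43.526 Y55.886
M3 S560
G01 X79.339 Y55.886 F1784
G01 X79.339 Y44.835
G01 X43.526 Y44.835
G01 X43.526 Y55.886
M5
G00 X69.553 Y44.298
M3 S560
G01 X29.526 Y29.817 F1784
G01 X74.692 Y52.567
M5
G00 X29.961 Y101.890
M3 S560
G01 X70.633 Y101.890 F1784
G01 X70.633 Y61.674
G01 X29.961 Y61.674
G01 X29.961 Y101.890
M5
G00 X0.000 Y0.000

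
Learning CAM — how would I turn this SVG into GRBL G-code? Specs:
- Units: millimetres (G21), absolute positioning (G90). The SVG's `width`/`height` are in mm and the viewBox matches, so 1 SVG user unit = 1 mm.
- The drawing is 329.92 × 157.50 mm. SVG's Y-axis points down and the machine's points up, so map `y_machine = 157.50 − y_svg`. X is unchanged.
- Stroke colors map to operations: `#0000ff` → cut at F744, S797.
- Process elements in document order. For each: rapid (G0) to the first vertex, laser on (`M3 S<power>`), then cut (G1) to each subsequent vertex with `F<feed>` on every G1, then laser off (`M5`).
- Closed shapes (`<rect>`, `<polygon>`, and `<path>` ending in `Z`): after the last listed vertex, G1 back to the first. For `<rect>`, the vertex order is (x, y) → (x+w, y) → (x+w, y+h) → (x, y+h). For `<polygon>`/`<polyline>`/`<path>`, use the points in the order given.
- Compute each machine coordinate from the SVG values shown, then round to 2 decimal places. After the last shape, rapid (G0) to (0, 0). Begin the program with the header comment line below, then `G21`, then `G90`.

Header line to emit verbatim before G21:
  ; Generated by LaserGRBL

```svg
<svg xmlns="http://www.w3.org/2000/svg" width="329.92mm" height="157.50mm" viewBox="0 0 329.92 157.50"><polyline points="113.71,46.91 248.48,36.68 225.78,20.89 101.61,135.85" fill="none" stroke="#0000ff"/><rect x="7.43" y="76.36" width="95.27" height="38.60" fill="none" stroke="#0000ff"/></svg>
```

; Generated by LaserGRBL
G21
G90
G0 X113.71 Y110.59
M3 S797
G1 X248.48 Y120.82 F744
G1 X225.78 Y136.61 F744
G1 X101.61 Y21.65 F744
M5
G0 X7.43 Y81.14
M3 S797
G1 X102.70 Y81.14 F744
G1 X102.70 Y42.54 F744
G1 X7.43 Y42.54 F744
G1 X7.43 Y81.14 F744
M5
G0 X0.00 Y0.00

viewBox `0 0 329.92 157.50` with mm width/height → 1 unit = 1 mm. Flip: y_m = 157.50 − y_svg.

**Shape 1** — `<polyline>` open polyline, stroke `#0000ff` → cut (S797, F744). Machine vertices: (113.71,110.59) → (248.48,120.82) → (225.78,136.61) → (101.61,21.65). Open path.

**Shape 2** — `<rect>` rectangle, stroke `#0000ff` → cut (S797, F744). Machine vertices: (7.43,81.14) → (102.70,81.14) → (102.70,42.54) → (7.43,42.54) → (7.43,81.14). Closed: final G1 returns to the first vertex.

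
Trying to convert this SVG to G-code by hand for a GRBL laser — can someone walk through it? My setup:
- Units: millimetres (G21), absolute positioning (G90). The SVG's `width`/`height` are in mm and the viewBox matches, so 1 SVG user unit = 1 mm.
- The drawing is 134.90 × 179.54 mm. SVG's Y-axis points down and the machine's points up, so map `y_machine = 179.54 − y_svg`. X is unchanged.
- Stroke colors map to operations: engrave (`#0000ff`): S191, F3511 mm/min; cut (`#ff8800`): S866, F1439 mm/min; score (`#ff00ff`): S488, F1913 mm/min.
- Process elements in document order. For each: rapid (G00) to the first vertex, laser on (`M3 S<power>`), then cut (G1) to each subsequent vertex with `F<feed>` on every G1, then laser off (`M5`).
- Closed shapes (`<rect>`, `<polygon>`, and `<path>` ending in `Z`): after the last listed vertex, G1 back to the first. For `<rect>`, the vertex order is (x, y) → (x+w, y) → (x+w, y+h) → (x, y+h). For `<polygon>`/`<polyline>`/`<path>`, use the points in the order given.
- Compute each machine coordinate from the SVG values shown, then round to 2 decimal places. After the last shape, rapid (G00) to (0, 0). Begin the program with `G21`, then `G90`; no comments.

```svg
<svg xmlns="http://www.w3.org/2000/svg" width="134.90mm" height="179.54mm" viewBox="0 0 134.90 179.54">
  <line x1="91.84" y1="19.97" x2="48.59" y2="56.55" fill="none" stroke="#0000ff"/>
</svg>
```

G21
G90
G00 X91.84 Y159.57
M3 S191
G1 X48.59 Y122.99 F3511
M5
G00 X0.00 Y0.00

1 u = 1 mm; y_m = 179.54 − y.

[1] `<line>` line segment, #0000ff→engrave S191 F3511: (91.84,159.57) → (48.59,122.99)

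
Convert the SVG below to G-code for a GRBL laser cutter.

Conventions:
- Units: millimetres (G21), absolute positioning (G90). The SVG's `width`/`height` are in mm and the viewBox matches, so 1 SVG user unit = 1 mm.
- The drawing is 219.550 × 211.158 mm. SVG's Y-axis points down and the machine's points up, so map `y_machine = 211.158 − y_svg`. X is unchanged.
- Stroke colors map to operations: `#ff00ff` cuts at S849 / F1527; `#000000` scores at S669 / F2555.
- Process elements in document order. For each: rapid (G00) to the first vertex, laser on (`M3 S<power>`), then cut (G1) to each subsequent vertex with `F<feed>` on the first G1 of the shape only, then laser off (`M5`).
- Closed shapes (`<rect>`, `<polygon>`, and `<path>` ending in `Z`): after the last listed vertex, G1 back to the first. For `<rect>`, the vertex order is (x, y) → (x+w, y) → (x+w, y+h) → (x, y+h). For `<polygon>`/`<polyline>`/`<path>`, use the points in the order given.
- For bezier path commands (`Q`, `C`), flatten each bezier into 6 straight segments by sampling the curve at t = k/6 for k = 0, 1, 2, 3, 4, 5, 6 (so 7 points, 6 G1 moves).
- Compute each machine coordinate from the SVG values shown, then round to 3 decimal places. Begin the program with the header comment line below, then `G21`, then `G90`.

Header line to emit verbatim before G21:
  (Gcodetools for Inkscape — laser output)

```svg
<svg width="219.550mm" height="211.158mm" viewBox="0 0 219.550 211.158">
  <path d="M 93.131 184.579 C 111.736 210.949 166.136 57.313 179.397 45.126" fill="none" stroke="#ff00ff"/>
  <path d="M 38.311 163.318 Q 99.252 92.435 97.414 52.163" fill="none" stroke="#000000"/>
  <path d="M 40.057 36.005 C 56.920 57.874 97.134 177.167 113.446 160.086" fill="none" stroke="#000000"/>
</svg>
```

(Gcodetools for Inkscape — laser output)
G21
G90
G00 X93.131 Y26.579
M3 S849
G1 X105.060 Y26.906 F1527
G1 X120.818 Y48.305
G1 X138.268 Y81.847
G1 X155.272 Y118.601
G1 X169.694 Y149.639
G1 X179.397 Y166.032
M5
G00 X38.311 Y47.840
M3 S669
G1 X56.881 Y70.617 F2555
G1 X71.963 Y91.694
G1 X83.557 Y111.070
G1 X91.664 Y128.746
G1 X96.283 Y144.721
G1 X97.414 Y158.995
M5
G00 X40.057 Y175.153
M3 S669
G1 X50.216 Y157.182 F2555
G1 X62.954 Y129.469
G1 X76.958 Y98.506
G1 X90.917 Y70.790
G1 X103.517 Y52.814
G1 X113.446 Y51.072
M5

Since the viewBox matches the mm dimensions, user units are millimetres directly. The only transform is the Y-flip y_m = 211.158 − y_svg.

Shape 1 is a cubic bezier drawn with `<path>`. Its stroke #ff00ff means cut at S849, F1527. After flipping Y the toolpath is (93.131,26.579) → (105.060,26.906) → (120.818,48.305) → (138.268,81.847) → (155.272,118.601) → (169.694,149.639) → (179.397,166.032).

Shape 2 is a quadratic bezier drawn with `<path>`. Its stroke #000000 means score at S669, F2555. After flipping Y the toolpath is (38.311,47.840) → (56.881,70.617) → (71.963,91.694) → (83.557,111.070) → (91.664,128.746) → (96.283,144.721) → (97.414,158.995).

Shape 3 is a cubic bezier drawn with `<path>`. Its stroke #000000 means score at S669, F2555. After flipping Y the toolpath is (40.057,175.153) → (50.216,157.182) → (62.954,129.469) → (76.958,98.506) → (90.917,70.790) → (103.517,52.814) → (113.446,51.072).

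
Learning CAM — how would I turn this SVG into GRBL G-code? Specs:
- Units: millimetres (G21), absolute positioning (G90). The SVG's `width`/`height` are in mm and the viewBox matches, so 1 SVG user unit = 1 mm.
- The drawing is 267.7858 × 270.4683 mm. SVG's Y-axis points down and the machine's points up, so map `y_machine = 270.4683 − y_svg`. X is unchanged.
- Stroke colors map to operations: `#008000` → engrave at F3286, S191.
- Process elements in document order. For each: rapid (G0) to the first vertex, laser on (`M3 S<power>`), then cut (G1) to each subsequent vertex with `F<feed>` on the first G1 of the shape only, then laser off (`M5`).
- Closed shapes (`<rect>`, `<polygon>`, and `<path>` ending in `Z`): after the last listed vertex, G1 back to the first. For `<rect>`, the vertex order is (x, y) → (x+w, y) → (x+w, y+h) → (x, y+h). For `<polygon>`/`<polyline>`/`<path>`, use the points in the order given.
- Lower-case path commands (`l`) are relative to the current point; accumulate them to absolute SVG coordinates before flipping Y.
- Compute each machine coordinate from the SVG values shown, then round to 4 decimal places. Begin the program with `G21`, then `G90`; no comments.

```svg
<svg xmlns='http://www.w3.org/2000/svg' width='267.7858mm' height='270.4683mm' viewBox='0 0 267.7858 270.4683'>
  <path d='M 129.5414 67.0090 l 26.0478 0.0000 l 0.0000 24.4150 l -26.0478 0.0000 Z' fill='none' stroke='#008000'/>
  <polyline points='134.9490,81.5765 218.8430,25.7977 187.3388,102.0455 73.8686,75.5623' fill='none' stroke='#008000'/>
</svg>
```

viewBox `0 0 267.7858 270.4683` with mm width/height → 1 unit = 1 mm. Flip: y_m = 270.4683 − y_svg.

**Shape 1** — `<path>` rectangle, stroke `#008000` → engrave (S191, F3286). Machine vertices: (129.5414,203.4593) → (155.5892,203.4593) → (155.5892,179.0443) → (129.5414,179.0443) → (129.5414,203.4593). Closed: final G1 returns to the first vertex.

**Shape 2** — `<polyline>` open polyline, stroke `#008000` → engrave (S191, F3286). Machine vertices: (134.9490,188.8918) → (218.8430,244.6706) → (187.3388,168.4228) → (73.8686,194.9060). Open path.

G21
G90
G0 X129.5414 Y203.4593
M3 S191
G1 X155.5892 Y203.4593 F3286
G1 X155.5892 Y179.0443
G1 X129.5414 Y179.0443
G1 X129.5414 Y203.4593
M5
G0 X134.9490 Y188.8918
M3 S191
G1 X218.8430 Y244.6706 F3286
G1 X187.3388 Y168.4228
G1 X73.8686 Y194.9060
M5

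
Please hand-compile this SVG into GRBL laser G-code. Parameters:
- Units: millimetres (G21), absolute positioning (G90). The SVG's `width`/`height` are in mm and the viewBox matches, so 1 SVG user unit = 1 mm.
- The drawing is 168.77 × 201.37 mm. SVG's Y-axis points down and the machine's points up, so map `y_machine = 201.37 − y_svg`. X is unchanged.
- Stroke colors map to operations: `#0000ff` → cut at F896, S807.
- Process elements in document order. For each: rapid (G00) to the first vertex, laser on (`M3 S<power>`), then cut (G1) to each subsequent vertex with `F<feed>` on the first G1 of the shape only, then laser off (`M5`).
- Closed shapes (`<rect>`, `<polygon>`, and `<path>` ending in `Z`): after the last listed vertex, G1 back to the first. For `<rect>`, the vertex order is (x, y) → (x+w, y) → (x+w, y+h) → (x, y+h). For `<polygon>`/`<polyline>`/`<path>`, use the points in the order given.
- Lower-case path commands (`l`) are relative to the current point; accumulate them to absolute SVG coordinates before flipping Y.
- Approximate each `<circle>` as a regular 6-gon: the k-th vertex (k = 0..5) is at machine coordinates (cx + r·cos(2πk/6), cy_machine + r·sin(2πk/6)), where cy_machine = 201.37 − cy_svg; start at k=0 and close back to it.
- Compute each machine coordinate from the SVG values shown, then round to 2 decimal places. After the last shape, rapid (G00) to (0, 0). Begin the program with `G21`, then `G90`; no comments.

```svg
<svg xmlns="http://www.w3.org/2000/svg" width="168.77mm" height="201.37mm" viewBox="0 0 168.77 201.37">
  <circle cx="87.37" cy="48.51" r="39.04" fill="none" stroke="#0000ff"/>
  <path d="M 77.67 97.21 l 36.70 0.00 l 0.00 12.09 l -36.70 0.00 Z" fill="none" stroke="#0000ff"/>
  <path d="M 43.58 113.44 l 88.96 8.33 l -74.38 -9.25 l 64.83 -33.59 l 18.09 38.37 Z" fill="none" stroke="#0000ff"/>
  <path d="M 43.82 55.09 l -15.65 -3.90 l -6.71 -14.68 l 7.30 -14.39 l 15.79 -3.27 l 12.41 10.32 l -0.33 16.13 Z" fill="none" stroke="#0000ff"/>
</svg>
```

viewBox `0 0 168.77 201.37` with mm width/height → 1 unit = 1 mm. Flip: y_m = 201.37 − y_svg.

**Shape 1** — `<circle>` circle, stroke `#0000ff` → cut (S807, F896). Machine vertices: (126.41,152.86) → (106.89,186.67) → (67.85,186.67) → (48.33,152.86) → (67.85,119.05) → (106.89,119.05) → (126.41,152.86). Closed: final G1 returns to the first vertex.

**Shape 2** — `<path>` rectangle, stroke `#0000ff` → cut (S807, F896). Machine vertices: (77.67,104.16) → (114.37,104.16) → (114.37,92.07) → (77.67,92.07) → (77.67,104.16). Closed: final G1 returns to the first vertex.

**Shape 3** — `<path>` closed polygon, stroke `#0000ff` → cut (S807, F896). Machine vertices: (43.58,87.93) → (132.54,79.60) → (58.16,88.85) → (122.99,122.44) → (141.08,84.07) → (43.58,87.93). Closed: final G1 returns to the first vertex.

**Shape 4** — `<path>` regular polygon, stroke `#0000ff` → cut (S807, F896). Machine vertices: (43.82,146.28) → (28.17,150.18) → (21.46,164.86) → (28.76,179.25) → (44.55,182.52) → (56.96,172.20) → (56.63,156.07) → (43.82,146.28). Closed: final G1 returns to the first vertex.

G21
G90
G00 X126.41 Y152.86
M3 S807
G1 X106.89 Y186.67 F896
G1 X67.85 Y186.67
G1 X48.33 Y152.86
G1 X67.85 Y119.05
G1 X106.89 Y119.05
G1 X126.41 Y152.86
M5
G00 X77.67 Y104.16
M3 S807
G1 X114.37 Y104.16 F896
G1 X114.37 Y92.07
G1 X77.67 Y92.07
G1 X77.67 Y104.16
M5
G00 X43.58 Y87.93
M3 S807
G1 X132.54 Y79.60 F896
G1 X58.16 Y88.85
G1 X122.99 Y122.44
G1 X141.08 Y84.07
G1 X43.58 Y87.93
M5
G00 X43.82 Y146.28
M3 S807
G1 X28.17 Y150.18 F896
G1 X21.46 Y164.86
G1 X28.76 Y179.25
G1 X44.55 Y182.52
G1 X56.96 Y172.20
G1 X56.63 Y156.07
G1 X43.82 Y146.28
M5
G00 X0.00 Y0.00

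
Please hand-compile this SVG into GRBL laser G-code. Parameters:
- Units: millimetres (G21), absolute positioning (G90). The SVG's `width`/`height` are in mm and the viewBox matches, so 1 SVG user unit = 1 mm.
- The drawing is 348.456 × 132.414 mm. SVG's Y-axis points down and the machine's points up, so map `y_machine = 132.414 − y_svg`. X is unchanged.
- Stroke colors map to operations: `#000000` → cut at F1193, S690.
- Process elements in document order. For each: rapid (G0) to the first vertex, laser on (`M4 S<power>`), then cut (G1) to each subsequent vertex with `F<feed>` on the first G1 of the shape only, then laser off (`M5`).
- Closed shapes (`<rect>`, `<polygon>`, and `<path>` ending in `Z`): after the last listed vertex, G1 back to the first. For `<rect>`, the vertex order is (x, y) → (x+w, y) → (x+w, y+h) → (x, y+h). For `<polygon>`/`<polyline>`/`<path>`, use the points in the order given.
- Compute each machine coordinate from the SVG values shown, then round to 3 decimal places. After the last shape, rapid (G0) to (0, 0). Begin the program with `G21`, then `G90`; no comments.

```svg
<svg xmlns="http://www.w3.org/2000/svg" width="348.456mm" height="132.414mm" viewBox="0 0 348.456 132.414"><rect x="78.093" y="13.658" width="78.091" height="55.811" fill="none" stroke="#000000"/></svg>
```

Since the viewBox matches the mm dimensions, user units are millimetres directly. The only transform is the Y-flip y_m = 132.414 − y_svg.

Shape 1 is a rectangle drawn with `<rect>`. Its stroke #000000 means cut at S690, F1193. After flipping Y the toolpath is (78.093,118.756) → (156.184,118.756) → (156.184,62.945) → (78.093,62.945) → (78.093,118.756), returning to the start.

G21
G90
G0 X78.093 Y118.756
M4 S690
G1 X156.184 Y118.756 F1193
G1 X156.184 Y62.945
G1 X78.093 Y62.945
G1 X78.093 Y118.756
M5
G0 X0.000 Y0.000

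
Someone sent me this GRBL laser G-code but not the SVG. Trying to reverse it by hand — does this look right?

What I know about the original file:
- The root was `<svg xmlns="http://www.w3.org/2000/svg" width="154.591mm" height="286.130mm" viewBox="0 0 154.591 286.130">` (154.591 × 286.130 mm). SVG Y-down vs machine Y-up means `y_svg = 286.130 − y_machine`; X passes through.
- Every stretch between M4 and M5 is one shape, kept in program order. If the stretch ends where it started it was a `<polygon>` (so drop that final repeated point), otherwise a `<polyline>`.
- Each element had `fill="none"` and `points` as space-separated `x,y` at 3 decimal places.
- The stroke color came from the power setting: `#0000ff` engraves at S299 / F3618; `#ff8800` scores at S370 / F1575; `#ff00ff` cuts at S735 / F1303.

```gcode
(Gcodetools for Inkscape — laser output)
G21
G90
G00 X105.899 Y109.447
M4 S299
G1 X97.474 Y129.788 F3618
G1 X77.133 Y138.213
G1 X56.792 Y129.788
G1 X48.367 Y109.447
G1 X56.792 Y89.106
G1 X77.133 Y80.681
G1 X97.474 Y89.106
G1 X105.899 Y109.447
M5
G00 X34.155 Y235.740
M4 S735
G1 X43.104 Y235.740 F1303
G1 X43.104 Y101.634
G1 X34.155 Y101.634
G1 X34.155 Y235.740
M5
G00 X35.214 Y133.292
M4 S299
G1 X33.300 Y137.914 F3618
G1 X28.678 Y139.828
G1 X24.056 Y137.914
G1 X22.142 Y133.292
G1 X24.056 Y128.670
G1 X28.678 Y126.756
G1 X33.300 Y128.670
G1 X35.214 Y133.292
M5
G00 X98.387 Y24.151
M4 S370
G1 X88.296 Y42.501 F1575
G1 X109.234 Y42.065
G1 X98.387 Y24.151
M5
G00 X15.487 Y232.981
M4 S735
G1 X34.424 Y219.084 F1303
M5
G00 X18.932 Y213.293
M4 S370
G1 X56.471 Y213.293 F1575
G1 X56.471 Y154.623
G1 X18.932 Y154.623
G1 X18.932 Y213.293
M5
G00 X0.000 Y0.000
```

<svg xmlns="http://www.w3.org/2000/svg" width="154.591mm" height="286.130mm" viewBox="0 0 154.591 286.130">
  <polygon points="105.899,176.683 97.474,156.342 77.133,147.917 56.792,156.342 48.367,176.683 56.792,197.024 77.133,205.449 97.474,197.024" fill="none" stroke="#0000ff"/>
  <polygon points="34.155,50.390 43.104,50.390 43.104,184.496 34.155,184.496" fill="none" stroke="#ff00ff"/>
  <polygon points="35.214,152.838 33.300,148.216 28.678,146.302 24.056,148.216 22.142,152.838 24.056,157.460 28.678,159.374 33.300,157.460" fill="none" stroke="#0000ff"/>
  <polygon points="98.387,261.979 88.296,243.629 109.234,244.065" fill="none" stroke="#ff8800"/>
  <polyline points="15.487,53.149 34.424,67.046" fill="none" stroke="#ff00ff"/>
  <polygon points="18.932,72.837 56.471,72.837 56.471,131.507 18.932,131.507" fill="none" stroke="#ff8800"/>
</svg>

Each laser-on run becomes one SVG element. Flip Y back into SVG space with y_svg = 286.130 − y_machine.

Run 1: S299 ⇒ engrave layer `#0000ff`. The run returns to its start, so emit a `<polygon>` with points (Y-flipped): 105.899,176.683 97.474,156.342 77.133,147.917 56.792,156.342 48.367,176.683 56.792,197.024 77.133,205.449 97.474,197.024.

Run 2: the run's S735 means `#ff00ff` (cut). The run returns to its start, so emit a `<polygon>` with points (Y-flipped): 34.155,50.390 43.104,50.390 43.104,184.496 34.155,184.496.

Run 3: power S299 maps to stroke `#0000ff` (engrave). The run returns to its start, so emit a `<polygon>` with points (Y-flipped): 35.214,152.838 33.300,148.216 28.678,146.302 24.056,148.216 22.142,152.838 24.056,157.460 28.678,159.374 33.300,157.460.

Run 4: power S370 maps to stroke `#ff8800` (score). The run returns to its start, so emit a `<polygon>` with points (Y-flipped): 98.387,261.979 88.296,243.629 109.234,244.065.

Run 5: the run's S735 means `#ff00ff` (cut). The run is open, so emit a `<polyline>` with points (Y-flipped): 15.487,53.149 34.424,67.046.

Run 6: the run's S370 means `#ff8800` (score). The run returns to its start, so emit a `<polygon>` with points (Y-flipped): 18.932,72.837 56.471,72.837 56.471,131.507 18.932,131.507.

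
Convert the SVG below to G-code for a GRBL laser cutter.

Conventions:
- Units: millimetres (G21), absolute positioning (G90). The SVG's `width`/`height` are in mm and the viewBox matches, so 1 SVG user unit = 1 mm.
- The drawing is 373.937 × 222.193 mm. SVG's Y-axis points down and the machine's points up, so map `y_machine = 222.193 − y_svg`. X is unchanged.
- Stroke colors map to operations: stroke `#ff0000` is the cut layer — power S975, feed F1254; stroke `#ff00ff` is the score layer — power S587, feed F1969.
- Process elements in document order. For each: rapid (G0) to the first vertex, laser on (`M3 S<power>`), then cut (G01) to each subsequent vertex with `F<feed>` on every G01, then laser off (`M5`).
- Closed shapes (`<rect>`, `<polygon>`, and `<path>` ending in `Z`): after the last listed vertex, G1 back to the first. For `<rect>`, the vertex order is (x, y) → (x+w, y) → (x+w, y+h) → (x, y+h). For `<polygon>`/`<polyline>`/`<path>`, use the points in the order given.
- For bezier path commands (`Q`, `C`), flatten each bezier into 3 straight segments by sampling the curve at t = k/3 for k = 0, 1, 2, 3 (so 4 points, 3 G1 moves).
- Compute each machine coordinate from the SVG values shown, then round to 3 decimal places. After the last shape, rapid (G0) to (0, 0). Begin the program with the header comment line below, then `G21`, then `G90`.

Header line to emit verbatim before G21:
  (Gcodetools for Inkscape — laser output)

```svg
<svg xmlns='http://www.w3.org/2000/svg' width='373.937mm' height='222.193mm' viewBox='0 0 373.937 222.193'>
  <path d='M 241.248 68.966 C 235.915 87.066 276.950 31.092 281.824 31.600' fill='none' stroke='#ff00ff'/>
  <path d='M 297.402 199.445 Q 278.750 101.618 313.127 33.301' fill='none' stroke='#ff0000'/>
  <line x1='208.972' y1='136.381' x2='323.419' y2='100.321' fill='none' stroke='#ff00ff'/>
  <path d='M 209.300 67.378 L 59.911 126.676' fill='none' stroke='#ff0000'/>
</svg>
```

(Gcodetools for Inkscape — laser output)
G21
G90
G0 X241.248 Y153.227
M3 S587
G01 X248.314 Y154.983 F1969
G01 X267.953 Y177.109 F1969
G01 X281.824 Y190.593 F1969
M5
G0 X297.402 Y22.748
M3 S975
G01 X290.859 Y84.687 F1254
G01 X296.101 Y140.068 F1254
G01 X313.127 Y188.892 F1254
M5
G0 X208.972 Y85.812
M3 S587
G01 X323.419 Y121.872 F1969
M5
G0 X209.300 Y154.815
M3 S975
G01 X59.911 Y95.517 F1254
M5
G0 X0.000 Y0.000

1 u = 1 mm; y_m = 222.193 − y.

[1] `<path>` cubic bezier, #ff00ff→score S587 F1969: (241.248,153.227) → (248.314,154.983) → (267.953,177.109) → (281.824,190.593)

[2] `<path>` quadratic bezier, #ff0000→cut S975 F1254: (297.402,22.748) → (290.859,84.687) → (296.101,140.068) → (313.127,188.892)

[3] `<line>` line segment, #ff00ff→score S587 F1969: (208.972,85.812) → (323.419,121.872)

[4] `<path>` line segment, #ff0000→cut S975 F1254: (209.300,154.815) → (59.911,95.517)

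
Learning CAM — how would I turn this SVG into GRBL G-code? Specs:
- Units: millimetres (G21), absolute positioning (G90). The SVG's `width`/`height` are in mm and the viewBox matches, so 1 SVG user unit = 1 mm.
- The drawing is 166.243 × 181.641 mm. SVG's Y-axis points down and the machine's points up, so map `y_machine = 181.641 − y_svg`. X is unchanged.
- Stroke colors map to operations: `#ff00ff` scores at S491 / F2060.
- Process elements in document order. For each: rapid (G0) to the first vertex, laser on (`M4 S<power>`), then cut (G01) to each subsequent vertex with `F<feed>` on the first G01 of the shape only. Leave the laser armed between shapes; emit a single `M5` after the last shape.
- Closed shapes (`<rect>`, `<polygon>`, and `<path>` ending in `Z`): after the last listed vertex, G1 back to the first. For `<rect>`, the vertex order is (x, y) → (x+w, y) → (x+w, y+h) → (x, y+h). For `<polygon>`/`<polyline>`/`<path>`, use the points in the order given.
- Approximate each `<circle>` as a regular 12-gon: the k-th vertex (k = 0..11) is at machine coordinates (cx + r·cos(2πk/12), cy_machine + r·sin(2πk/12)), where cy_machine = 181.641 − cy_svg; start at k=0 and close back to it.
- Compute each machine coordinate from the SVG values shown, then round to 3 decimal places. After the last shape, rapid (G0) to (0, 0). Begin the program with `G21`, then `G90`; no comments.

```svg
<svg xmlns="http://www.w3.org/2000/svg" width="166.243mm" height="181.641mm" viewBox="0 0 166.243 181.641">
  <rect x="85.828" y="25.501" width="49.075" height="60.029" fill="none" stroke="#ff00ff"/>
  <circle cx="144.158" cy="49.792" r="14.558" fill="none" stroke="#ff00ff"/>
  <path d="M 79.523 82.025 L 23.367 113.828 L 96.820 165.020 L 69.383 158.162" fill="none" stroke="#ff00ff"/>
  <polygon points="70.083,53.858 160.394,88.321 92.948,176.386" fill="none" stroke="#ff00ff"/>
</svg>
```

G21
G90
G0 X85.828 Y156.140
M4 S491
G01 X134.903 Y156.140 F2060
G01 X134.903 Y96.111
G01 X85.828 Y96.111
G01 X85.828 Y156.140
G0 X158.716 Y131.849
M4 S491
G01 X156.766 Y139.128 F2060
G01 X151.437 Y144.457
G01 X144.158 Y146.407
G01 X136.879 Y144.457
G01 X131.550 Y139.128
G01 X129.600 Y131.849
G01 X131.550 Y124.570
G01 X136.879 Y119.241
G01 X144.158 Y117.291
G01 X151.437 Y119.241
G01 X156.766 Y124.570
G01 X158.716 Y131.849
G0 X79.523 Y99.616
M4 S491
G01 X23.367 Y67.813 F2060
G01 X96.820 Y16.621
G01 X69.383 Y23.479
G0 X70.083 Y127.783
M4 S491
G01 X160.394 Y93.320 F2060
G01 X92.948 Y5.255
G01 X70.083 Y127.783
M5
G0 X0.000 Y0.000

Since the viewBox matches the mm dimensions, user units are millimetres directly. The only transform is the Y-flip y_m = 181.641 − y_svg.

Shape 1 is a rectangle drawn with `<rect>`. Its stroke #ff00ff means score at S491, F2060. After flipping Y the toolpath is (85.828,156.140) → (134.903,156.140) → (134.903,96.111) → (85.828,96.111) → (85.828,156.140), returning to the start.

Shape 2 is a circle drawn with `<circle>`. Its stroke #ff00ff means score at S491, F2060. After flipping Y the toolpath is (158.716,131.849) → (156.766,139.128) → (151.437,144.457) → (144.158,146.407) → (136.879,144.457) → (131.550,139.128) → (129.600,131.849) → (131.550,124.570) → (136.879,119.241) → (144.158,117.291) → (151.437,119.241) → (156.766,124.570) → (158.716,131.849), returning to the start.

Shape 3 is a open polyline drawn with `<path>`. Its stroke #ff00ff means score at S491, F2060. After flipping Y the toolpath is (79.523,99.616) → (23.367,67.813) → (96.820,16.621) → (69.383,23.479).

Shape 4 is a closed polygon drawn with `<polygon>`. Its stroke #ff00ff means score at S491, F2060. After flipping Y the toolpath is (70.083,127.783) → (160.394,93.320) → (92.948,5.255) → (70.083,127.783), returning to the start.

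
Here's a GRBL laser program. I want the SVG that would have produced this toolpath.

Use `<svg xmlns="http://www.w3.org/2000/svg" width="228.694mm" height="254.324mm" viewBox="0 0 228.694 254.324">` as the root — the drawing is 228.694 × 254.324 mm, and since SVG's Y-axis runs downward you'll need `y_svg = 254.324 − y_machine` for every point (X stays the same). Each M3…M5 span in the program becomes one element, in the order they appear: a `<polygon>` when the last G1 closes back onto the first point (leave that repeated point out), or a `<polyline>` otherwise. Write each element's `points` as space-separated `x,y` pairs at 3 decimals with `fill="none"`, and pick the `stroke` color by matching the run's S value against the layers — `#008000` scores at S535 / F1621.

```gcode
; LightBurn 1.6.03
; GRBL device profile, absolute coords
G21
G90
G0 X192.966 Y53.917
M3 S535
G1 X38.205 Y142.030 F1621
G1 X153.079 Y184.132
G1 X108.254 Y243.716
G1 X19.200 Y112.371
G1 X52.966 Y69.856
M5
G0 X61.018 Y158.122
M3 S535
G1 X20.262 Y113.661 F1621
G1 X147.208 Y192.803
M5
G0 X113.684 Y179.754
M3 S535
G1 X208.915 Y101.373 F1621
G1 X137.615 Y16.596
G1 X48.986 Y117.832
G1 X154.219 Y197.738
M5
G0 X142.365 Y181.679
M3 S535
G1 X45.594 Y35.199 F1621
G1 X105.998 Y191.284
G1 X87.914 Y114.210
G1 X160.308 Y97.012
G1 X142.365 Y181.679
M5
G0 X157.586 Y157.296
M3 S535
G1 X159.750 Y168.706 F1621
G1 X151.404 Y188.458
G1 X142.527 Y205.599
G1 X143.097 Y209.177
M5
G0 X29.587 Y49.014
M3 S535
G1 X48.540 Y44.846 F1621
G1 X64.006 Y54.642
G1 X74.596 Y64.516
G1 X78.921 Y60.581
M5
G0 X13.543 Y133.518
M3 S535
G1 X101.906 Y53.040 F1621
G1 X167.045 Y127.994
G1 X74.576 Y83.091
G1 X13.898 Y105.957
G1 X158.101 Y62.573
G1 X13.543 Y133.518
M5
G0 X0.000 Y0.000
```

<svg xmlns="http://www.w3.org/2000/svg" width="228.694mm" height="254.324mm" viewBox="0 0 228.694 254.324">
  <polyline points="192.966,200.407 38.205,112.294 153.079,70.192 108.254,10.608 19.200,141.953 52.966,184.468" fill="none" stroke="#008000"/>
  <polyline points="61.018,96.202 20.262,140.663 147.208,61.521" fill="none" stroke="#008000"/>
  <polyline points="113.684,74.570 208.915,152.951 137.615,237.728 48.986,136.492 154.219,56.586" fill="none" stroke="#008000"/>
  <polygon points="142.365,72.645 45.594,219.125 105.998,63.040 87.914,140.114 160.308,157.312" fill="none" stroke="#008000"/>
  <polyline points="157.586,97.028 159.750,85.618 151.404,65.866 142.527,48.725 143.097,45.147" fill="none" stroke="#008000"/>
  <polyline points="29.587,205.310 48.540,209.478 64.006,199.682 74.596,189.808 78.921,193.743" fill="none" stroke="#008000"/>
  <polygon points="13.543,120.806 101.906,201.284 167.045,126.330 74.576,171.233 13.898,148.367 158.101,191.751" fill="none" stroke="#008000"/>
</svg>

Machine Y-up, SVG Y-down with viewBox height 254.324, so y_svg = 254.324 − y_machine; X carries over. Every run uses S535, so all elements get stroke `#008000` (score).

Run 1: The run is open, so emit a `<polyline>` with points (Y-flipped): 192.966,200.407 38.205,112.294 153.079,70.192 108.254,10.608 19.200,141.953 52.966,184.468.

Run 2: The run is open, so emit a `<polyline>` with points (Y-flipped): 61.018,96.202 20.262,140.663 147.208,61.521.

Run 3: The run is open, so emit a `<polyline>` with points (Y-flipped): 113.684,74.570 208.915,152.951 137.615,237.728 48.986,136.492 154.219,56.586.

Run 4: The run returns to its start, so emit a `<polygon>` with points (Y-flipped): 142.365,72.645 45.594,219.125 105.998,63.040 87.914,140.114 160.308,157.312.

Run 5: The run is open, so emit a `<polyline>` with points (Y-flipped): 157.586,97.028 159.750,85.618 151.404,65.866 142.527,48.725 143.097,45.147.

Run 6: The run is open, so emit a `<polyline>` with points (Y-flipped): 29.587,205.310 48.540,209.478 64.006,199.682 74.596,189.808 78.921,193.743.

Run 7: The run returns to its start, so emit a `<polygon>` with points (Y-flipped): 13.543,120.806 101.906,201.284 167.045,126.330 74.576,171.233 13.898,148.367 158.101,191.751.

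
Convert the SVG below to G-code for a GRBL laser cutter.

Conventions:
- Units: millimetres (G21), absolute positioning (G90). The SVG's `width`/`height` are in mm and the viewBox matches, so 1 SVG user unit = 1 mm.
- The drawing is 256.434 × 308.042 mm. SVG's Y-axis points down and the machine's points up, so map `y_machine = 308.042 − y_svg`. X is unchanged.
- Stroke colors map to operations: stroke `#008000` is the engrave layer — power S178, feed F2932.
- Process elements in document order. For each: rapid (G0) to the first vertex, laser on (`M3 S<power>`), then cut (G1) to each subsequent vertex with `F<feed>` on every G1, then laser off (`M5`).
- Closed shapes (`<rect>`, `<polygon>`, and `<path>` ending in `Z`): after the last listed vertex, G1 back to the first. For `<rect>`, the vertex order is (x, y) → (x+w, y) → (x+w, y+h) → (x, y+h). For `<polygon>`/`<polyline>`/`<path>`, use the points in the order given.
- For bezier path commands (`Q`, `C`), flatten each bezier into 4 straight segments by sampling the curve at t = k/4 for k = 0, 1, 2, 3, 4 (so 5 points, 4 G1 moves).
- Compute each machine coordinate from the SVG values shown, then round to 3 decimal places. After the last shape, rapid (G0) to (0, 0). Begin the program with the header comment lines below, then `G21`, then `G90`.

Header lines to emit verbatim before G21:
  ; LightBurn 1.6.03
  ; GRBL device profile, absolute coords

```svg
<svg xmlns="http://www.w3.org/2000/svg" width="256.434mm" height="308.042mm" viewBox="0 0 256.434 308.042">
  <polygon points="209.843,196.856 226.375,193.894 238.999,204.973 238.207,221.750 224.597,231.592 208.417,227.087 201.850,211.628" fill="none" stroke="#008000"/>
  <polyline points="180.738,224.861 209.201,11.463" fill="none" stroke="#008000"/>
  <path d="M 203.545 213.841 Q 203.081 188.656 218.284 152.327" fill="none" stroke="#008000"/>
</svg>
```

; LightBurn 1.6.03
; GRBL device profile, absolute coords
G21
G90
G0 X209.843 Y111.186
M3 S178
G1 X226.375 Y114.148 F2932
G1 X238.999 Y103.069 F2932
G1 X238.207 Y86.292 F2932
G1 X224.597 Y76.450 F2932
G1 X208.417 Y80.955 F2932
G1 X201.850 Y96.414 F2932
G1 X209.843 Y111.186 F2932
M5
G0 X180.738 Y83.181
M3 S178
G1 X209.201 Y296.579 F2932
M5
G0 X203.545 Y94.201
M3 S178
G1 X204.292 Y107.490 F2932
G1 X206.998 Y122.172 F2932
G1 X211.662 Y138.247 F2932
G1 X218.284 Y155.715 F2932
M5
G0 X0.000 Y0.000

viewBox `0 0 256.434 308.042` with mm width/height → 1 unit = 1 mm. Flip: y_m = 308.042 − y_svg.

**Shape 1** — `<polygon>` regular polygon, stroke `#008000` → engrave (S178, F2932). Machine vertices: (209.843,111.186) → (226.375,114.148) → (238.999,103.069) → (238.207,86.292) → (224.597,76.450) → (208.417,80.955) → (201.850,96.414) → (209.843,111.186). Closed: final G1 returns to the first vertex.

**Shape 2** — `<polyline>` line segment, stroke `#008000` → engrave (S178, F2932). Machine vertices: (180.738,83.181) → (209.201,296.579). Open path.

**Shape 3** — `<path>` quadratic bezier, stroke `#008000` → engrave (S178, F2932). Control points (SVG): P0=(203.545,213.841), P1=(203.081,188.656), P2=(218.284,152.327); sampled at t=k/4. Machine vertices: (203.545,94.201) → (204.292,107.490) → (206.998,122.172) → (211.662,138.247) → (218.284,155.715). Open path.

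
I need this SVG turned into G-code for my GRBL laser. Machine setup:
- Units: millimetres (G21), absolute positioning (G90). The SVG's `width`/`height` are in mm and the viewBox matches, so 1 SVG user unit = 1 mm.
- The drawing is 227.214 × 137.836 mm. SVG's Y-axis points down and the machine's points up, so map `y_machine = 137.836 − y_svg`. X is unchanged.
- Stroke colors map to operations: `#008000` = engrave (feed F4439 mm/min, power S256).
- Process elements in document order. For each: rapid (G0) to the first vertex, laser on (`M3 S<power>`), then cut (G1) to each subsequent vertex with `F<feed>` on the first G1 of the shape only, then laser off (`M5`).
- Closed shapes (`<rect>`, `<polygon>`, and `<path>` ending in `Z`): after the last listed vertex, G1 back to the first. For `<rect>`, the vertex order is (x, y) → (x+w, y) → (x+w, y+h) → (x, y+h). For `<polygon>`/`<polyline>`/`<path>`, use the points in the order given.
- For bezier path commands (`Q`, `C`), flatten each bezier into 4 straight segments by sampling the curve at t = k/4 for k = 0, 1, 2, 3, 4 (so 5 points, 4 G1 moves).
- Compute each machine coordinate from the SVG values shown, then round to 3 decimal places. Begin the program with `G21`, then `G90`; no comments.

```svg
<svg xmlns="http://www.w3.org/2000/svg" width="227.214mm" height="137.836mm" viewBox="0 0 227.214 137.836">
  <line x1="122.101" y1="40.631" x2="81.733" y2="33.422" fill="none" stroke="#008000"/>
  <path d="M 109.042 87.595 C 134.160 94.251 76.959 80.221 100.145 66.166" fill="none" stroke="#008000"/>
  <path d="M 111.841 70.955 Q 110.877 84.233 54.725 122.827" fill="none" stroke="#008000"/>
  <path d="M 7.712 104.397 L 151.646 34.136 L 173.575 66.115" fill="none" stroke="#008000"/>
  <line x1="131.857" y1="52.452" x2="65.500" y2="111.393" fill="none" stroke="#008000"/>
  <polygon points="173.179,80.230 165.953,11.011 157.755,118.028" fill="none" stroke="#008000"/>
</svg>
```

G21
G90
G0 X122.101 Y97.205
M3 S256
G1 X81.733 Y104.414 F4439
M5
G0 X109.042 Y50.241
M3 S256
G1 X114.988 Y48.805 F4439
G1 X105.318 Y53.189
G1 X95.286 Y61.456
G1 X100.145 Y71.670
M5
G0 X111.841 Y66.881
M3 S256
G1 X107.910 Y58.660 F4439
G1 X97.080 Y47.274
G1 X79.352 Y32.724
G1 X54.725 Y15.009
M5
G0 X7.712 Y33.439
M3 S256
G1 X151.646 Y103.700 F4439
G1 X173.575 Y71.721
M5
G0 X131.857 Y85.384
M3 S256
G1 X65.500 Y26.443 F4439
M5
G0 X173.179 Y57.606
M3 S256
G1 X165.953 Y126.825 F4439
G1 X157.755 Y19.808
G1 X173.179 Y57.606
M5

Since the viewBox matches the mm dimensions, user units are millimetres directly. The only transform is the Y-flip y_m = 137.836 − y_svg.

Shape 1 is a line segment drawn with `<line>`. Its stroke #008000 means engrave at S256, F4439. After flipping Y the toolpath is (122.101,97.205) → (81.733,104.414).

Shape 2 is a cubic bezier drawn with `<path>`. Its stroke #008000 means engrave at S256, F4439. After flipping Y the toolpath is (109.042,50.241) → (114.988,48.805) → (105.318,53.189) → (95.286,61.456) → (100.145,71.670).

Shape 3 is a quadratic bezier drawn with `<path>`. Its stroke #008000 means engrave at S256, F4439. After flipping Y the toolpath is (111.841,66.881) → (107.910,58.660) → (97.080,47.274) → (79.352,32.724) → (54.725,15.009).

Shape 4 is a open polyline drawn with `<path>`. Its stroke #008000 means engrave at S256, F4439. After flipping Y the toolpath is (7.712,33.439) → (151.646,103.700) → (173.575,71.721).

Shape 5 is a line segment drawn with `<line>`. Its stroke #008000 means engrave at S256, F4439. After flipping Y the toolpath is (131.857,85.384) → (65.500,26.443).

Shape 6 is a closed polygon drawn with `<polygon>`. Its stroke #008000 means engrave at S256, F4439. After flipping Y the toolpath is (173.179,57.606) → (165.953,126.825) → (157.755,19.808) → (173.179,57.606), returning to the start.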